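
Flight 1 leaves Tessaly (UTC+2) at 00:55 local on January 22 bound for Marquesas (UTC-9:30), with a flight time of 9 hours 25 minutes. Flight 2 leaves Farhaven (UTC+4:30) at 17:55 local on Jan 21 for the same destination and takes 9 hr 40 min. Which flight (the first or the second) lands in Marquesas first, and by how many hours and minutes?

the second, by 9 hours 15 minutes

Flight 1 in UTC: 00:55 − 2:00 = 22:55 on Jan 21.
+9 hours 25 minutes → arrive 08:20 UTC on Jan 22.
Flight 2 in UTC: 17:55 − 4:30 = 13:25 on Jan 21.
+9 hours 40 minutes → arrive 23:05 UTC on Jan 21.
Flight 2 lands earlier by 9 hours 15 minutes.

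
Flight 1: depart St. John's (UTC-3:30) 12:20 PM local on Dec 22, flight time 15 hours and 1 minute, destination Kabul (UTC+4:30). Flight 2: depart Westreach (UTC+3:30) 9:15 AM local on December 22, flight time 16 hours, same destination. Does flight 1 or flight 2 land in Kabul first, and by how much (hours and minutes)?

the second, by 9 hours 6 minutes

Flight 1 in UTC: 12:20 PM + 3:30 = 3:50 PM on Dec 22.
+15 hours 1 minute → arrive 6:51 AM UTC on Dec 23.
Flight 2 in UTC: 9:15 AM − 3:30 = 5:45 AM on Dec 22.
+16 hours → arrive 9:45 PM UTC on Dec 22.
Flight 2 lands earlier by 9 hours 6 minutes.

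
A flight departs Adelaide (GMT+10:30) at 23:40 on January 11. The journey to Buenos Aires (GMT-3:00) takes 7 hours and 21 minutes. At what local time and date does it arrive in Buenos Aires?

17:31 on Jan 11

Convert departure to UTC: 23:40 − 10:30 = 13:10 UTC on Jan 11.
Add 7 hours and 21 minutes travel time → 20:31 UTC.
Buenos Aires is UTC−3:00, so local arrival = 20:31 − 3:00 = 17:31 on Jan 11.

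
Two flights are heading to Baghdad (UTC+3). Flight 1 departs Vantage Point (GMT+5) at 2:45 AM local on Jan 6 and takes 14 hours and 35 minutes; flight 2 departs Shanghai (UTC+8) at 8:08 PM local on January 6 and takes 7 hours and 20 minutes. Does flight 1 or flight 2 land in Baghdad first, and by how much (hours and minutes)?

Flight 1 in UTC: 2:45 AM − 5:00 = 9:45 PM on Jan 5.
+14 hours and 35 minutes → arrive 12:20 PM UTC on Jan 6.
Flight 2 in UTC: 8:08 PM − 8:00 = 12:08 PM on Jan 6.
+7 hours and 20 minutes → arrive 7:28 PM UTC on Jan 6.
Flight 1 lands earlier by 7 hours 8 minutes.

the first, by 7 hours 8 minutes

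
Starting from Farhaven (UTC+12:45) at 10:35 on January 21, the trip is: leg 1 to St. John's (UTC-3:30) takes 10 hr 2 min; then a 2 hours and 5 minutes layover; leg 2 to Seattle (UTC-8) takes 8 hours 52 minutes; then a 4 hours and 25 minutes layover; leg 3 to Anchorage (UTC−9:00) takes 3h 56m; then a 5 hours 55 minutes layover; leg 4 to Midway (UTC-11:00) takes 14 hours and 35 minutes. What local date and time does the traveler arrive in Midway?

12:40 on January 22

Convert departure to UTC: 10:35 − 12:45 = 21:50 UTC on Jan 20.
Add 10 hours and 2 minutes leg 1 → 07:52 UTC (Jan 21).
Add 2 hours and 5 minutes layover in St. John's → 09:57 UTC.
Add 8 hours 52 minutes leg 2 → 18:49 UTC.
Add 4 hours and 25 minutes layover in Seattle → 23:14 UTC.
Add 3 hours and 56 minutes leg 3 → 03:10 UTC (Jan 22).
Add 5 hours and 55 minutes layover in Anchorage → 09:05 UTC.
Add 14 hours 35 minutes leg 4 → 23:40 UTC.
Midway is UTC−11:00, so local arrival = 23:40 − 11:00 = 12:40 on Jan 22.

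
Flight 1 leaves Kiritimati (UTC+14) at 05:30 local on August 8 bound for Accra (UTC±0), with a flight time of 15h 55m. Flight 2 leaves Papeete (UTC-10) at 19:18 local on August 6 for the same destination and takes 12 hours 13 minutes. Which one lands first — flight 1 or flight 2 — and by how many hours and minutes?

the second, by 13 hours 54 minutes

Flight 1 in UTC: 05:30 − 14:00 = 15:30 on Aug 7.
+15 hours 55 minutes → arrive 07:25 UTC on Aug 8.
Flight 2 in UTC: 19:18 + 10:00 = 05:18 on Aug 7.
+12 hours 13 minutes → arrive 17:31 UTC on Aug 7.
Flight 2 lands earlier by 13 hours 54 minutes.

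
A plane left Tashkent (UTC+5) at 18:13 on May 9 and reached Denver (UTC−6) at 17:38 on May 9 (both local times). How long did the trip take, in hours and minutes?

10 hours 25 minutes

Departure in UTC: 18:13 − 5:00 = 13:13 on May 9.
Arrival in UTC: 17:38 + 6:00 = 23:38 on May 9.
Elapsed = 23:38 − 13:13 = 10 hours 25 minutes.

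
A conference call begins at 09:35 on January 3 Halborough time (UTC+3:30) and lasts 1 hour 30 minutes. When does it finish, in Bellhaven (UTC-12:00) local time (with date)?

Convert start to UTC: 09:35 − 3:30 = 06:05 UTC on Jan 3.
Add 1 hour 30 minutes duration → 07:35 UTC.
Bellhaven is UTC−12:00, so local end time = 07:35 − 12:00 = 19:35 on Jan 2.

19:35 on January 2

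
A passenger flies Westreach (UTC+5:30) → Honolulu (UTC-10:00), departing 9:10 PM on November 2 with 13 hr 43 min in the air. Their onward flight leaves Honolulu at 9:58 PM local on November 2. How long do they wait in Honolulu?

2 hours 35 minutes

Convert departure to UTC: 9:10 PM − 5:30 = 3:40 PM UTC on Nov 2.
Add 13 hours 43 minutes flight time → 5:23 AM UTC (Nov 3).
Honolulu is UTC−10:00, so local arrival = 5:23 AM − 10:00 = 7:23 PM on Nov 2.
Layover = 9:58 PM − 7:23 PM = 2 hours 35 minutes.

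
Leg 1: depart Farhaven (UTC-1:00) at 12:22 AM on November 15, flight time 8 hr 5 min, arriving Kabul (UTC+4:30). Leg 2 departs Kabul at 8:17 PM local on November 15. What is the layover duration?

Convert departure to UTC: 12:22 AM + 1:00 = 1:22 AM UTC on Nov 15.
Add 8 hours 5 minutes flight time → 9:27 AM UTC.
Kabul is UTC+4:30, so local arrival = 9:27 AM + 4:30 = 1:57 PM on Nov 15.
Layover = 8:17 PM − 1:57 PM = 6 hours 20 minutes.

6 hours 20 minutes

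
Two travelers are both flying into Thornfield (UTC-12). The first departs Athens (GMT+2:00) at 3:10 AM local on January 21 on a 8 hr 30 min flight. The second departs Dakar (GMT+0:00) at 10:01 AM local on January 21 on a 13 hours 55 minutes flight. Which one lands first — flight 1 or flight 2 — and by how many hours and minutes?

the first, by 14 hours 16 minutes

Flight 1 in UTC: 3:10 AM − 2:00 = 1:10 AM on Jan 21.
+8 hours 30 minutes → arrive 9:40 AM UTC on Jan 21.
Flight 2 departs at 10:01 AM UTC (Jan 21).
+13 hours 55 minutes → arrive 11:56 PM UTC on Jan 21.
Flight 1 lands earlier by 14 hours 16 minutes.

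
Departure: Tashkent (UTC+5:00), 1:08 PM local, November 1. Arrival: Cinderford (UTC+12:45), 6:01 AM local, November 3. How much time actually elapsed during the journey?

Departure in UTC: 1:08 PM − 5:00 = 8:08 AM on Nov 1.
Arrival in UTC: 6:01 AM − 12:45 = 5:16 PM on Nov 2.
Elapsed = 5:16 PM − 8:08 AM (+1 day) = 33 hours 8 minutes.

33 hours 8 minutes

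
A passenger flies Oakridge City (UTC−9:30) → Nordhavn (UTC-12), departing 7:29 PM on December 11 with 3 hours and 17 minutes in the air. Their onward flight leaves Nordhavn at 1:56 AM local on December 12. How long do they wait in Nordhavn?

5 hours 40 minutes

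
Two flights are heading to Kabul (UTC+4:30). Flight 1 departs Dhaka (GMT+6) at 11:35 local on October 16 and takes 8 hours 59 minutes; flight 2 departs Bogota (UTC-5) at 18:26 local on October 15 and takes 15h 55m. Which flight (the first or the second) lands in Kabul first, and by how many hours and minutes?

the first, by 47 minutes

Flight 1 in UTC: 11:35 − 6:00 = 05:35 on Oct 16.
+8 hours 59 minutes → arrive 14:34 UTC on Oct 16.
Flight 2 in UTC: 18:26 + 5:00 = 23:26 on Oct 15.
+15 hours and 55 minutes → arrive 15:21 UTC on Oct 16.
Flight 1 lands earlier by 47 minutes.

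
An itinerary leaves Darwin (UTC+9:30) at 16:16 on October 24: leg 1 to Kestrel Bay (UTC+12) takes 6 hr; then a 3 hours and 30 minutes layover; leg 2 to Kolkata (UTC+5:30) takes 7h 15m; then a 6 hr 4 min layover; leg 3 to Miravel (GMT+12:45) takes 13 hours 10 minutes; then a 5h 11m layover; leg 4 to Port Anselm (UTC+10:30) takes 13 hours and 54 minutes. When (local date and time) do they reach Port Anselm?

00:20 on October 27

Convert departure to UTC: 16:16 − 9:30 = 06:46 UTC on Oct 24.
Add 6 hours leg 1 → 12:46 UTC.
Add 3 hours 30 minutes layover in Kestrel Bay → 16:16 UTC.
Add 7 hours 15 minutes leg 2 → 23:31 UTC.
Add 6 hours and 4 minutes layover in Kolkata → 05:35 UTC (Oct 25).
Add 13 hours and 10 minutes leg 3 → 18:45 UTC.
Add 5 hours 11 minutes layover in Miravel → 23:56 UTC.
Add 13 hours and 54 minutes leg 4 → 13:50 UTC (Oct 26).
Port Anselm is UTC+10:30, so local arrival = 13:50 + 10:30 = 00:20 on Oct 27.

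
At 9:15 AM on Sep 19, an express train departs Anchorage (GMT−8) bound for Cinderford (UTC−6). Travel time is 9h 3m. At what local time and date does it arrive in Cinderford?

8:18 PM on Sep 19

Cinderford is 2:00 ahead of Anchorage.
After 9 hours 3 minutes it is 6:18 PM in Anchorage.
Shift by the zone difference: 6:18 PM + 2:00 = 8:18 PM on Sep 19 in Cinderford.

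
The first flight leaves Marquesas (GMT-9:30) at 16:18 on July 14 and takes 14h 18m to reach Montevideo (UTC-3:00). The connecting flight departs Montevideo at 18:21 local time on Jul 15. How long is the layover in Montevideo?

5 hours 15 minutes

Convert departure to UTC: 16:18 + 9:30 = 01:48 UTC on Jul 15.
Add 14 hours and 18 minutes flight time → 16:06 UTC.
Montevideo is UTC−3:00, so local arrival = 16:06 − 3:00 = 13:06 on Jul 15.
Layover = 18:21 − 13:06 = 5 hours 15 minutes.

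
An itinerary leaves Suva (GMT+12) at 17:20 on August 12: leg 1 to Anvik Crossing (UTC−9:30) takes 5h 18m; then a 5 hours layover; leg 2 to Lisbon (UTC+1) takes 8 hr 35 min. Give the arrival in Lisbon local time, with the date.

01:13 on August 13

Convert departure to UTC: 17:20 − 12:00 = 05:20 UTC on Aug 12.
Add 5 hours 18 minutes leg 1 → 10:38 UTC.
Add 5 hours layover in Anvik Crossing → 15:38 UTC.
Add 8 hours and 35 minutes leg 2 → 00:13 UTC (Aug 13).
Lisbon is UTC+1:00, so local arrival = 00:13 + 1:00 = 01:13 on Aug 13.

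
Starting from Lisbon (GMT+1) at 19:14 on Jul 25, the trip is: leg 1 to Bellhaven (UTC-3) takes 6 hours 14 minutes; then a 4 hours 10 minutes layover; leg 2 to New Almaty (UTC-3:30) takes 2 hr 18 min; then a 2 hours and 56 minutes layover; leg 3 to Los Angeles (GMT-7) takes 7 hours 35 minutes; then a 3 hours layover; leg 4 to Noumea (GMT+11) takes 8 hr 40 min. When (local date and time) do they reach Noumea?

Convert departure to UTC: 19:14 − 1:00 = 18:14 UTC on Jul 25.
Add 6 hours 14 minutes leg 1 → 00:28 UTC (Jul 26).
Add 4 hours 10 minutes layover in Bellhaven → 04:38 UTC.
Add 2 hours 18 minutes leg 2 → 06:56 UTC.
Add 2 hours 56 minutes layover in New Almaty → 09:52 UTC.
Add 7 hours and 35 minutes leg 3 → 17:27 UTC.
Add 3 hours layover in Los Angeles → 20:27 UTC.
Add 8 hours and 40 minutes leg 4 → 05:07 UTC (Jul 27).
Noumea is UTC+11:00, so local arrival = 05:07 + 11:00 = 16:07 on Jul 27.

16:07 on Jul 27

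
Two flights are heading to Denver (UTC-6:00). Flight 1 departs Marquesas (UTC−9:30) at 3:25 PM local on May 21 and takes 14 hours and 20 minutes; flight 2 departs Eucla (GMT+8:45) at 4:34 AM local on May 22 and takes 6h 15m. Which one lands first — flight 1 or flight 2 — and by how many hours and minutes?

the second, by 13 hours 11 minutes

Flight 1 in UTC: 3:25 PM + 9:30 = 12:55 AM on May 22.
+14 hours and 20 minutes → arrive 3:15 PM UTC on May 22.
Flight 2 in UTC: 4:34 AM − 8:45 = 7:49 PM on May 21.
+6 hours and 15 minutes → arrive 2:04 AM UTC on May 22.
Flight 2 lands earlier by 13 hours 11 minutes.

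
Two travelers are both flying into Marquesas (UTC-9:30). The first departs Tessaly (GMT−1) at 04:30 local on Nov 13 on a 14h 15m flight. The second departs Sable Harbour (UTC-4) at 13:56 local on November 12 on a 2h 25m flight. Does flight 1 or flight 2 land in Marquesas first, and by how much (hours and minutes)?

Flight 1 in UTC: 04:30 + 1:00 = 05:30 on Nov 13.
+14 hours 15 minutes → arrive 19:45 UTC on Nov 13.
Flight 2 in UTC: 13:56 + 4:00 = 17:56 on Nov 12.
+2 hours 25 minutes → arrive 20:21 UTC on Nov 12.
Flight 2 lands earlier by 23 hours 24 minutes.

the second, by 23 hours 24 minutes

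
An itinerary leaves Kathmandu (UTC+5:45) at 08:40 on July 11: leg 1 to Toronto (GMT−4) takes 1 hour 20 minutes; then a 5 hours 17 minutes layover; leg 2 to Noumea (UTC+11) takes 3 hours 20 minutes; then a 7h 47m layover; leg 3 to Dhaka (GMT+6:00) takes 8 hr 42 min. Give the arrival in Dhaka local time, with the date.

11:21 on July 12

Convert departure to UTC: 08:40 − 5:45 = 02:55 UTC on Jul 11.
Add 1 hour and 20 minutes leg 1 → 04:15 UTC.
Add 5 hours and 17 minutes layover in Toronto → 09:32 UTC.
Add 3 hours and 20 minutes leg 2 → 12:52 UTC.
Add 7 hours and 47 minutes layover in Noumea → 20:39 UTC.
Add 8 hours and 42 minutes leg 3 → 05:21 UTC (Jul 12).
Dhaka is UTC+6:00, so local arrival = 05:21 + 6:00 = 11:21 on Jul 12.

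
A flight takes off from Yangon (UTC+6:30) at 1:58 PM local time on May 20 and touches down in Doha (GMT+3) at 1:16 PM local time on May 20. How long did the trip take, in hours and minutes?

Departure in UTC: 1:58 PM − 6:30 = 7:28 AM on May 20.
Arrival in UTC: 1:16 PM − 3:00 = 10:16 AM on May 20.
Elapsed = 10:16 AM − 7:28 AM = 2 hours 48 minutes.

2 hours 48 minutes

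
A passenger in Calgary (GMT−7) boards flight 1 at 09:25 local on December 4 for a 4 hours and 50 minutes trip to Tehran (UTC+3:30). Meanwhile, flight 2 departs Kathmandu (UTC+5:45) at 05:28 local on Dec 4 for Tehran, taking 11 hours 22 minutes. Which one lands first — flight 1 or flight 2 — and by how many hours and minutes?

the second, by 10 hours 10 minutes

Flight 1 in UTC: 09:25 + 7:00 = 16:25 on Dec 4.
+4 hours 50 minutes → arrive 21:15 UTC on Dec 4.
Flight 2 in UTC: 05:28 − 5:45 = 23:43 on Dec 3.
+11 hours and 22 minutes → arrive 11:05 UTC on Dec 4.
Flight 2 lands earlier by 10 hours 10 minutes.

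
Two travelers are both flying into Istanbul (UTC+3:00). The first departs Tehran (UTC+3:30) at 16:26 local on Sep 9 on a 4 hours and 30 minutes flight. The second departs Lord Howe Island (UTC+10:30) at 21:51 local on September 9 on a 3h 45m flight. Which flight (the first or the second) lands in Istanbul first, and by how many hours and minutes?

Flight 1 in UTC: 16:26 − 3:30 = 12:56 on Sep 9.
+4 hours 30 minutes → arrive 17:26 UTC on Sep 9.
Flight 2 in UTC: 21:51 − 10:30 = 11:21 on Sep 9.
+3 hours 45 minutes → arrive 15:06 UTC on Sep 9.
Flight 2 lands earlier by 2 hours 20 minutes.

the second, by 2 hours 20 minutes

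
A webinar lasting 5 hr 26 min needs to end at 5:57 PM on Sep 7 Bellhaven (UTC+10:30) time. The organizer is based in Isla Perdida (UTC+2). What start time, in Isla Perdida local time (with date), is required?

Target end time in UTC: 5:57 PM − 10:30 = 7:27 AM on Sep 7.
Subtract 5 hours 26 minutes → start 2:01 AM UTC on Sep 7.
Isla Perdida is UTC+2:00: 2:01 AM + 2:00 = 4:01 AM on Sep 7.

4:01 AM on September 7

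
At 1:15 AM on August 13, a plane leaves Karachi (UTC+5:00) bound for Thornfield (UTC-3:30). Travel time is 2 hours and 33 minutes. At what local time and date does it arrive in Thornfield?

Thornfield is 8:30 behind Karachi.
After 2 hours 33 minutes it is 3:48 AM in Karachi.
Shift by the zone difference: 3:48 AM − 8:30 = 7:18 PM on Aug 12 in Thornfield.

7:18 PM on August 12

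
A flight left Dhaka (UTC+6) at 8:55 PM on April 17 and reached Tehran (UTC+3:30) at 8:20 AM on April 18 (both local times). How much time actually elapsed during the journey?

13 hours 55 minutes

Departure in UTC: 8:55 PM − 6:00 = 2:55 PM on Apr 17.
Arrival in UTC: 8:20 AM − 3:30 = 4:50 AM on Apr 18.
Elapsed = 4:50 AM − 2:55 PM (+1 day) = 13 hours 55 minutes.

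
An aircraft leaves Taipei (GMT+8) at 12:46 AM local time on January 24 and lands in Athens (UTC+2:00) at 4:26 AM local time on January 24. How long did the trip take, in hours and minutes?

Departure in UTC: 12:46 AM − 8:00 = 4:46 PM on Jan 23.
Arrival in UTC: 4:26 AM − 2:00 = 2:26 AM on Jan 24.
Elapsed = 2:26 AM − 4:46 PM (+1 day) = 9 hours 40 minutes.

9 hours 40 minutes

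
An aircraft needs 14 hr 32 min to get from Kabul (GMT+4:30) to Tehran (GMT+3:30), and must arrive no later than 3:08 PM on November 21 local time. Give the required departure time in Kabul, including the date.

1:36 AM on November 21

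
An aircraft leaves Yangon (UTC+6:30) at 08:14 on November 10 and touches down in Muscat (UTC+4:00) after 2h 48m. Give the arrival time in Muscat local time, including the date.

08:32 on November 10

Convert departure to UTC: 08:14 − 6:30 = 01:44 UTC on Nov 10.
Add 2 hours and 48 minutes travel time → 04:32 UTC.
Muscat is UTC+4:00, so local arrival = 04:32 + 4:00 = 08:32 on Nov 10.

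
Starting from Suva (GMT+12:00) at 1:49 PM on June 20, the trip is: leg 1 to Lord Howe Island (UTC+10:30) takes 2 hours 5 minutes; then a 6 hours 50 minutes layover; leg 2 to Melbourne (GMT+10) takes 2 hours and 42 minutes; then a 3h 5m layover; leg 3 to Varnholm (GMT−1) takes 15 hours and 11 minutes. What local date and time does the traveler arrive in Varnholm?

Convert departure to UTC: 1:49 PM − 12:00 = 1:49 AM UTC on Jun 20.
Add 2 hours and 5 minutes leg 1 → 3:54 AM UTC.
Add 6 hours and 50 minutes layover in Lord Howe Island → 10:44 AM UTC.
Add 2 hours and 42 minutes leg 2 → 1:26 PM UTC.
Add 3 hours 5 minutes layover in Melbourne → 4:31 PM UTC.
Add 15 hours and 11 minutes leg 3 → 7:42 AM UTC (Jun 21).
Varnholm is UTC−1:00, so local arrival = 7:42 AM − 1:00 = 6:42 AM on Jun 21.

6:42 AM on Jun 21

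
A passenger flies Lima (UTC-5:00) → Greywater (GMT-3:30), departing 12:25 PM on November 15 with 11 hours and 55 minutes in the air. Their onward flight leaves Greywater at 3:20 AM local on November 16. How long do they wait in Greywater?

Convert departure to UTC: 12:25 PM + 5:00 = 5:25 PM UTC on Nov 15.
Add 11 hours and 55 minutes flight time → 5:20 AM UTC (Nov 16).
Greywater is UTC−3:30, so local arrival = 5:20 AM − 3:30 = 1:50 AM on Nov 16.
Layover = 3:20 AM − 1:50 AM = 1 hour 30 minutes.

1 hour 30 minutes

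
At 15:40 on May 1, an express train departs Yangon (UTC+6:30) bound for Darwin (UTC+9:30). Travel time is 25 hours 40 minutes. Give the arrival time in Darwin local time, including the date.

20:20 on May 2

Convert departure to UTC: 15:40 − 6:30 = 09:10 UTC on May 1.
Add 25 hours 40 minutes travel time → 10:50 UTC (May 2).
Darwin is UTC+9:30, so local arrival = 10:50 + 9:30 = 20:20 on May 2.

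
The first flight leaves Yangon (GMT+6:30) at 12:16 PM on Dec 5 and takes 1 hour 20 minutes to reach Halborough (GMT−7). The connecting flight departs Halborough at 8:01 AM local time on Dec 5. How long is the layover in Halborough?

Convert departure to UTC: 12:16 PM − 6:30 = 5:46 AM UTC on Dec 5.
Add 1 hour and 20 minutes flight time → 7:06 AM UTC.
Halborough is UTC−7:00, so local arrival = 7:06 AM − 7:00 = 12:06 AM on Dec 5.
Layover = 8:01 AM − 12:06 AM = 7 hours 55 minutes.

7 hours 55 minutes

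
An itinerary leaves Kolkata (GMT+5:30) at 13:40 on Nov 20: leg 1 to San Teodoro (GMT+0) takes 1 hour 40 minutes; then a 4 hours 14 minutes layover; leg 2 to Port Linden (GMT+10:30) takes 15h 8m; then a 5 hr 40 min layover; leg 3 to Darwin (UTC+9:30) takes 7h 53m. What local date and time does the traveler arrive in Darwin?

Convert departure to UTC: 13:40 − 5:30 = 08:10 UTC on Nov 20.
Add 1 hour 40 minutes leg 1 → 09:50 UTC.
Add 4 hours and 14 minutes layover in San Teodoro → 14:04 UTC.
Add 15 hours 8 minutes leg 2 → 05:12 UTC (Nov 21).
Add 5 hours and 40 minutes layover in Port Linden → 10:52 UTC.
Add 7 hours 53 minutes leg 3 → 18:45 UTC.
Darwin is UTC+9:30, so local arrival = 18:45 + 9:30 = 04:15 on Nov 22.

04:15 on November 22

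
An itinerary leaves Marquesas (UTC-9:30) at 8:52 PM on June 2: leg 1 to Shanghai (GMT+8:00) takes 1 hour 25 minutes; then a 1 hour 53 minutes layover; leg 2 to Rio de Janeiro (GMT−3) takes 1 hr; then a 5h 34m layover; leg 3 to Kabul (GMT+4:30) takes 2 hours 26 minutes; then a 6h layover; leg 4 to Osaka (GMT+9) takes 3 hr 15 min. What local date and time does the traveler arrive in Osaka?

Convert departure to UTC: 8:52 PM + 9:30 = 6:22 AM UTC on Jun 3.
Add 1 hour 25 minutes leg 1 → 7:47 AM UTC.
Add 1 hour 53 minutes layover in Shanghai → 9:40 AM UTC.
Add 1 hour leg 2 → 10:40 AM UTC.
Add 5 hours 34 minutes layover in Rio de Janeiro → 4:14 PM UTC.
Add 2 hours and 26 minutes leg 3 → 6:40 PM UTC.
Add 6 hours layover in Kabul → 12:40 AM UTC (Jun 4).
Add 3 hours and 15 minutes leg 4 → 3:55 AM UTC.
Osaka is UTC+9:00, so local arrival = 3:55 AM + 9:00 = 12:55 PM on Jun 4.

12:55 PM on June 4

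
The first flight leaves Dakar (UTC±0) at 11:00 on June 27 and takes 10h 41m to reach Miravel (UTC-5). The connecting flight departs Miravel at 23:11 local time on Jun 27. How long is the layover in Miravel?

6 hours 30 minutes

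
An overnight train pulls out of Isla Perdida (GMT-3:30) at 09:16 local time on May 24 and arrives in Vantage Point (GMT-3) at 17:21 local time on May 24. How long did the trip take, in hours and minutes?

7 hours 35 minutes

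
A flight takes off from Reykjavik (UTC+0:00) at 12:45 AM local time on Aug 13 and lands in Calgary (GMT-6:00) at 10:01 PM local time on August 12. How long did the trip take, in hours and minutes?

3 hours 16 minutes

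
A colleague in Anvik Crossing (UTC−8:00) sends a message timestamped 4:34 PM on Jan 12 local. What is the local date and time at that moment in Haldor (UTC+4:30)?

In UTC: 4:34 PM + 8:00 = 12:34 AM on Jan 13.
Haldor is UTC+4:30: 12:34 AM + 4:30 = 5:04 AM on Jan 13.

5:04 AM on Jan 13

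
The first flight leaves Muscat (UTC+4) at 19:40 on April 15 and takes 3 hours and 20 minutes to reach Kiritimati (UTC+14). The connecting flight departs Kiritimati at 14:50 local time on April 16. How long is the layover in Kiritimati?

5 hours 50 minutes

Convert departure to UTC: 19:40 − 4:00 = 15:40 UTC on Apr 15.
Add 3 hours and 20 minutes flight time → 19:00 UTC.
Kiritimati is UTC+14:00, so local arrival = 19:00 + 14:00 = 09:00 on Apr 16.
Layover = 14:50 − 09:00 = 5 hours 50 minutes.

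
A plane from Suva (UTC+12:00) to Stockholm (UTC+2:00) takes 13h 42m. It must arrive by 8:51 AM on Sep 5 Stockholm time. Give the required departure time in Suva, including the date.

5:09 AM on Sep 5

Target arrival in UTC: 8:51 AM − 2:00 = 6:51 AM on Sep 5.
Subtract 13 hours 42 minutes → departure 5:09 PM UTC on Sep 4.
Suva is UTC+12:00: 5:09 PM + 12:00 = 5:09 AM on Sep 5.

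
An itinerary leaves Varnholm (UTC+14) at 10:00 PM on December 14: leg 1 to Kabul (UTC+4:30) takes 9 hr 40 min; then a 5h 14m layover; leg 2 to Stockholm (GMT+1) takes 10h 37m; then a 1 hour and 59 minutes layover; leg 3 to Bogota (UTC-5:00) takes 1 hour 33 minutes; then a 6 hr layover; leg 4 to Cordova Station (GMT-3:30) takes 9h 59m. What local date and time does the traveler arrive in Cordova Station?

1:32 AM on Dec 16

Convert departure to UTC: 10:00 PM − 14:00 = 8:00 AM UTC on Dec 14.
Add 9 hours and 40 minutes leg 1 → 5:40 PM UTC.
Add 5 hours and 14 minutes layover in Kabul → 10:54 PM UTC.
Add 10 hours 37 minutes leg 2 → 9:31 AM UTC (Dec 15).
Add 1 hour 59 minutes layover in Stockholm → 11:30 AM UTC.
Add 1 hour 33 minutes leg 3 → 1:03 PM UTC.
Add 6 hours layover in Bogota → 7:03 PM UTC.
Add 9 hours and 59 minutes leg 4 → 5:02 AM UTC (Dec 16).
Cordova Station is UTC−3:30, so local arrival = 5:02 AM − 3:30 = 1:32 AM on Dec 16.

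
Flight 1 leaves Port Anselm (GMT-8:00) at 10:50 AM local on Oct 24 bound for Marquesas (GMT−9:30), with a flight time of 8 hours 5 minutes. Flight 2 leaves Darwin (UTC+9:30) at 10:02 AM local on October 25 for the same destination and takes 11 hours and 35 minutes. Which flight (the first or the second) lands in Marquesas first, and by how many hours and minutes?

Flight 1 in UTC: 10:50 AM + 8:00 = 6:50 PM on Oct 24.
+8 hours and 5 minutes → arrive 2:55 AM UTC on Oct 25.
Flight 2 in UTC: 10:02 AM − 9:30 = 12:32 AM on Oct 25.
+11 hours 35 minutes → arrive 12:07 PM UTC on Oct 25.
Flight 1 lands earlier by 9 hours 12 minutes.

the first, by 9 hours 12 minutes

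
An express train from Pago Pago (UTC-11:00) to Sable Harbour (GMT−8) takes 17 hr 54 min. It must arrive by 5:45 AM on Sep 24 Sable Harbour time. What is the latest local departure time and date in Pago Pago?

8:51 AM on Sep 23

Target arrival in UTC: 5:45 AM + 8:00 = 1:45 PM on Sep 24.
Subtract 17 hours and 54 minutes → departure 7:51 PM UTC on Sep 23.
Pago Pago is UTC−11:00: 7:51 PM − 11:00 = 8:51 AM on Sep 23.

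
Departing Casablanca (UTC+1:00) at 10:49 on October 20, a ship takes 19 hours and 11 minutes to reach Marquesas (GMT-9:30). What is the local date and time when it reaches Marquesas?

Marquesas is 10:30 behind Casablanca.
After 19 hours and 11 minutes it is 06:00 (Oct 21) in Casablanca.
Shift by the zone difference: 06:00 − 10:30 = 19:30 on Oct 20 in Marquesas.

19:30 on October 20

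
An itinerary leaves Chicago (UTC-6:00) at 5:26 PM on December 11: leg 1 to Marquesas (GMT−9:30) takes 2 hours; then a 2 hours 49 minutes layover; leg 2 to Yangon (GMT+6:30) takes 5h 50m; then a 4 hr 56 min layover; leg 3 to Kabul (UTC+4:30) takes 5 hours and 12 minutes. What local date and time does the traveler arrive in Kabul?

Convert departure to UTC: 5:26 PM + 6:00 = 11:26 PM UTC on Dec 11.
Add 2 hours leg 1 → 1:26 AM UTC (Dec 12).
Add 2 hours and 49 minutes layover in Marquesas → 4:15 AM UTC.
Add 5 hours 50 minutes leg 2 → 10:05 AM UTC.
Add 4 hours and 56 minutes layover in Yangon → 3:01 PM UTC.
Add 5 hours and 12 minutes leg 3 → 8:13 PM UTC.
Kabul is UTC+4:30, so local arrival = 8:13 PM + 4:30 = 12:43 AM on Dec 13.

12:43 AM on Dec 13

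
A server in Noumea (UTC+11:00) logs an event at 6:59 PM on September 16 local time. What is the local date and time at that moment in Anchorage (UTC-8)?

11:59 PM on September 15

In UTC: 6:59 PM − 11:00 = 7:59 AM on Sep 16.
Anchorage is UTC−8:00: 7:59 AM − 8:00 = 11:59 PM on Sep 15.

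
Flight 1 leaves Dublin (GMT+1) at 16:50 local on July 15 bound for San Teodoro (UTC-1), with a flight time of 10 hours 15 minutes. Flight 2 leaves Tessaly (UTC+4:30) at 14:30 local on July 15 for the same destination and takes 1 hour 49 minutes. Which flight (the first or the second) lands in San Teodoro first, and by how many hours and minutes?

the second, by 14 hours 16 minutes

Flight 1 in UTC: 16:50 − 1:00 = 15:50 on Jul 15.
+10 hours and 15 minutes → arrive 02:05 UTC on Jul 16.
Flight 2 in UTC: 14:30 − 4:30 = 10:00 on Jul 15.
+1 hour and 49 minutes → arrive 11:49 UTC on Jul 15.
Flight 2 lands earlier by 14 hours 16 minutes.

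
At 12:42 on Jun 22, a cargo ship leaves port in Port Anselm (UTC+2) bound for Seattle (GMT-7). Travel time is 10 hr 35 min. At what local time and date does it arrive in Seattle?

14:17 on June 22

Convert departure to UTC: 12:42 − 2:00 = 10:42 UTC on Jun 22.
Add 10 hours and 35 minutes travel time → 21:17 UTC.
Seattle is UTC−7:00, so local arrival = 21:17 − 7:00 = 14:17 on Jun 22.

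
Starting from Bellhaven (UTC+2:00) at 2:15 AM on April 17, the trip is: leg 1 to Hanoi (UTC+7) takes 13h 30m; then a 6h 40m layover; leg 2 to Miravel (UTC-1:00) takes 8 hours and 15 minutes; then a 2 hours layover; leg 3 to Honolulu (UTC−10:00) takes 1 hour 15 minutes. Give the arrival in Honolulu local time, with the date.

9:55 PM on April 17

Convert departure to UTC: 2:15 AM − 2:00 = 12:15 AM UTC on Apr 17.
Add 13 hours 30 minutes leg 1 → 1:45 PM UTC.
Add 6 hours 40 minutes layover in Hanoi → 8:25 PM UTC.
Add 8 hours and 15 minutes leg 2 → 4:40 AM UTC (Apr 18).
Add 2 hours layover in Miravel → 6:40 AM UTC.
Add 1 hour and 15 minutes leg 3 → 7:55 AM UTC.
Honolulu is UTC−10:00, so local arrival = 7:55 AM − 10:00 = 9:55 PM on Apr 17.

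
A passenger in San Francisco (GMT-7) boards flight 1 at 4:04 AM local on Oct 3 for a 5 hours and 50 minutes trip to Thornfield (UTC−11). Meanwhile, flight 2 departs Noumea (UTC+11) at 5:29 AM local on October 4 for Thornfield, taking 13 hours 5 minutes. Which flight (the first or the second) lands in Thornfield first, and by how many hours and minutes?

Flight 1 in UTC: 4:04 AM + 7:00 = 11:04 AM on Oct 3.
+5 hours 50 minutes → arrive 4:54 PM UTC on Oct 3.
Flight 2 in UTC: 5:29 AM − 11:00 = 6:29 PM on Oct 3.
+13 hours and 5 minutes → arrive 7:34 AM UTC on Oct 4.
Flight 1 lands earlier by 14 hours 40 minutes.

the first, by 14 hours 40 minutes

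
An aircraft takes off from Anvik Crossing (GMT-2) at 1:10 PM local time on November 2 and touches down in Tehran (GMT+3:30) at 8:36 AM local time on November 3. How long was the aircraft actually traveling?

13 hours 56 minutes

Departure in UTC: 1:10 PM + 2:00 = 3:10 PM on Nov 2.
Arrival in UTC: 8:36 AM − 3:30 = 5:06 AM on Nov 3.
Elapsed = 5:06 AM − 3:10 PM (+1 day) = 13 hours 56 minutes.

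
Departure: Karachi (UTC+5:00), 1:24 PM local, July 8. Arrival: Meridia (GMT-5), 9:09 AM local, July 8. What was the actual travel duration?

5 hours 45 minutes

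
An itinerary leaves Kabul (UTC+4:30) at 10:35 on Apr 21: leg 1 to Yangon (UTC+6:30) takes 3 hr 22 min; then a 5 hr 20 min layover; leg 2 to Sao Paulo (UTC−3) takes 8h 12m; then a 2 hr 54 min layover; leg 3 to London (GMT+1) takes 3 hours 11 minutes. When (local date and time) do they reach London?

Convert departure to UTC: 10:35 − 4:30 = 06:05 UTC on Apr 21.
Add 3 hours 22 minutes leg 1 → 09:27 UTC.
Add 5 hours and 20 minutes layover in Yangon → 14:47 UTC.
Add 8 hours and 12 minutes leg 2 → 22:59 UTC.
Add 2 hours 54 minutes layover in Sao Paulo → 01:53 UTC (Apr 22).
Add 3 hours and 11 minutes leg 3 → 05:04 UTC.
London is UTC+1:00, so local arrival = 05:04 + 1:00 = 06:04 on Apr 22.

06:04 on Apr 22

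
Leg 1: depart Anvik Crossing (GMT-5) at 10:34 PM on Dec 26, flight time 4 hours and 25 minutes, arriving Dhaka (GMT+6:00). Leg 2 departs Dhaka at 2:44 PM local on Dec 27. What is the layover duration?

Convert departure to UTC: 10:34 PM + 5:00 = 3:34 AM UTC on Dec 27.
Add 4 hours and 25 minutes flight time → 7:59 AM UTC.
Dhaka is UTC+6:00, so local arrival = 7:59 AM + 6:00 = 1:59 PM on Dec 27.
Layover = 2:44 PM − 1:59 PM = 45 minutes.

45 minutes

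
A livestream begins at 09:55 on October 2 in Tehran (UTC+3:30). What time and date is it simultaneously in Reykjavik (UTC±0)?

In UTC: 09:55 − 3:30 = 06:25 on Oct 2.
Reykjavik is UTC+0, so it is 06:25 on Oct 2.

06:25 on October 2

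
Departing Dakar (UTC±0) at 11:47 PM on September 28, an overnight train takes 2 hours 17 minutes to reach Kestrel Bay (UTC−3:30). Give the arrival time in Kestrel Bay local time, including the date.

10:34 PM on September 28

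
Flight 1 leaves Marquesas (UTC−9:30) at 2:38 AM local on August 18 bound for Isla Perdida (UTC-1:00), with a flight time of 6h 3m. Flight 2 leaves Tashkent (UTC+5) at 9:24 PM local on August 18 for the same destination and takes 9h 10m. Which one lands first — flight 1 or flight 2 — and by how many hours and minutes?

Flight 1 in UTC: 2:38 AM + 9:30 = 12:08 PM on Aug 18.
+6 hours 3 minutes → arrive 6:11 PM UTC on Aug 18.
Flight 2 in UTC: 9:24 PM − 5:00 = 4:24 PM on Aug 18.
+9 hours and 10 minutes → arrive 1:34 AM UTC on Aug 19.
Flight 1 lands earlier by 7 hours 23 minutes.

the first, by 7 hours 23 minutes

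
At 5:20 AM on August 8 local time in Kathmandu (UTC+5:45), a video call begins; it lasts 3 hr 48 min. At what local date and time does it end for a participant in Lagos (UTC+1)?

Convert start to UTC: 5:20 AM − 5:45 = 11:35 PM UTC on Aug 7.
Add 3 hours 48 minutes duration → 3:23 AM UTC (Aug 8).
Lagos is UTC+1:00, so local end time = 3:23 AM + 1:00 = 4:23 AM on Aug 8.

4:23 AM on August 8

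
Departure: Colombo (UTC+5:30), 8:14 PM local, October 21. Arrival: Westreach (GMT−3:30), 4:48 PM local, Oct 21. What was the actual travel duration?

Departure in UTC: 8:14 PM − 5:30 = 2:44 PM on Oct 21.
Arrival in UTC: 4:48 PM + 3:30 = 8:18 PM on Oct 21.
Elapsed = 8:18 PM − 2:44 PM = 5 hours 34 minutes.

5 hours 34 minutes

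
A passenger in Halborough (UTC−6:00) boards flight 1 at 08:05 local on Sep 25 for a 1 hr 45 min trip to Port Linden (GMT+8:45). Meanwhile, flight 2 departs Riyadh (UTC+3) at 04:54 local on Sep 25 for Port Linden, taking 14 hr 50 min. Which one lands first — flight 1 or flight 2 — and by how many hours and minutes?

the first, by 54 minutes

Flight 1 in UTC: 08:05 + 6:00 = 14:05 on Sep 25.
+1 hour 45 minutes → arrive 15:50 UTC on Sep 25.
Flight 2 in UTC: 04:54 − 3:00 = 01:54 on Sep 25.
+14 hours and 50 minutes → arrive 16:44 UTC on Sep 25.
Flight 1 lands earlier by 54 minutes.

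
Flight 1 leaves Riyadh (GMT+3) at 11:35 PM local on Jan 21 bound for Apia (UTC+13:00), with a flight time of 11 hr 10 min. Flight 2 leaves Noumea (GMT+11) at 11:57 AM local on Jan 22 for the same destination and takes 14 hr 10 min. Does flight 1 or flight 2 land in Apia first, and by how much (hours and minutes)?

the first, by 7 hours 22 minutes

Flight 1 in UTC: 11:35 PM − 3:00 = 8:35 PM on Jan 21.
+11 hours 10 minutes → arrive 7:45 AM UTC on Jan 22.
Flight 2 in UTC: 11:57 AM − 11:00 = 12:57 AM on Jan 22.
+14 hours 10 minutes → arrive 3:07 PM UTC on Jan 22.
Flight 1 lands earlier by 7 hours 22 minutes.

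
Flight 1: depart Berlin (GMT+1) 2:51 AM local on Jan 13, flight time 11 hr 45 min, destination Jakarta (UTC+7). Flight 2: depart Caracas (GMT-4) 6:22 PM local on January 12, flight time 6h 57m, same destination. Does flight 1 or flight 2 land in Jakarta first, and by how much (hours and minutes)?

Flight 1 in UTC: 2:51 AM − 1:00 = 1:51 AM on Jan 13.
+11 hours 45 minutes → arrive 1:36 PM UTC on Jan 13.
Flight 2 in UTC: 6:22 PM + 4:00 = 10:22 PM on Jan 12.
+6 hours and 57 minutes → arrive 5:19 AM UTC on Jan 13.
Flight 2 lands earlier by 8 hours 17 minutes.

the second, by 8 hours 17 minutes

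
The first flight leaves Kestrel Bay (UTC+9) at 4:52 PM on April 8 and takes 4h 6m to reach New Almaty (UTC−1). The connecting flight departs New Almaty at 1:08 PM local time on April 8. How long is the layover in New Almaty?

2 hours 10 minutes

Convert departure to UTC: 4:52 PM − 9:00 = 7:52 AM UTC on Apr 8.
Add 4 hours and 6 minutes flight time → 11:58 AM UTC.
New Almaty is UTC−1:00, so local arrival = 11:58 AM − 1:00 = 10:58 AM on Apr 8.
Layover = 1:08 PM − 10:58 AM = 2 hours 10 minutes.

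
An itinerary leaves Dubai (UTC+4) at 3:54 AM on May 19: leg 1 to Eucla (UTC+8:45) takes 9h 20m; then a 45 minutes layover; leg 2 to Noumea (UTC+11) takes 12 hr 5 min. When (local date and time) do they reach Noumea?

Convert departure to UTC: 3:54 AM − 4:00 = 11:54 PM UTC on May 18.
Add 9 hours and 20 minutes leg 1 → 9:14 AM UTC (May 19).
Add 45 minutes layover in Eucla → 9:59 AM UTC.
Add 12 hours 5 minutes leg 2 → 10:04 PM UTC.
Noumea is UTC+11:00, so local arrival = 10:04 PM + 11:00 = 9:04 AM on May 20.

9:04 AM on May 20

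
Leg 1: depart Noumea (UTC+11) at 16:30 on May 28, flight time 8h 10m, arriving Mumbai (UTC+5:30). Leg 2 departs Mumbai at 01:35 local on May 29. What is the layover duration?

6 hours 25 minutes

Convert departure to UTC: 16:30 − 11:00 = 05:30 UTC on May 28.
Add 8 hours 10 minutes flight time → 13:40 UTC.
Mumbai is UTC+5:30, so local arrival = 13:40 + 5:30 = 19:10 on May 28.
Layover = 01:35 − 19:10 (+1 day) = 6 hours 25 minutes.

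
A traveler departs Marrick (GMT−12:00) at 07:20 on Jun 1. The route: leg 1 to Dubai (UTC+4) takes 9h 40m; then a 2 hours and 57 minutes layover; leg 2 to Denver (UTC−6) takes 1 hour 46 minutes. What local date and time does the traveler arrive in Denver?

03:43 on June 2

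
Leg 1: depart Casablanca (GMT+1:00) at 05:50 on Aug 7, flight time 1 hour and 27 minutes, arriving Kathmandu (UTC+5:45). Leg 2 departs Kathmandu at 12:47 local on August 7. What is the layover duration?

Convert departure to UTC: 05:50 − 1:00 = 04:50 UTC on Aug 7.
Add 1 hour and 27 minutes flight time → 06:17 UTC.
Kathmandu is UTC+5:45, so local arrival = 06:17 + 5:45 = 12:02 on Aug 7.
Layover = 12:47 − 12:02 = 45 minutes.

45 minutes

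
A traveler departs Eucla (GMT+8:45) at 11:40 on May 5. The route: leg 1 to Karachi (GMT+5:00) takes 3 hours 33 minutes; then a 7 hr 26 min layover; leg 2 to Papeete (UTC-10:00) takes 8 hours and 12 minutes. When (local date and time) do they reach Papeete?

12:06 on May 5

Convert departure to UTC: 11:40 − 8:45 = 02:55 UTC on May 5.
Add 3 hours and 33 minutes leg 1 → 06:28 UTC.
Add 7 hours 26 minutes layover in Karachi → 13:54 UTC.
Add 8 hours 12 minutes leg 2 → 22:06 UTC.
Papeete is UTC−10:00, so local arrival = 22:06 − 10:00 = 12:06 on May 5.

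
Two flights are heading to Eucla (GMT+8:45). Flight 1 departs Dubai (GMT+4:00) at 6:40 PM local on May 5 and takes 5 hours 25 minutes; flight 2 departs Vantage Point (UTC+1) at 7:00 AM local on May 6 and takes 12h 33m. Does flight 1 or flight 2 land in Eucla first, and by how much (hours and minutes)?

Flight 1 in UTC: 6:40 PM − 4:00 = 2:40 PM on May 5.
+5 hours and 25 minutes → arrive 8:05 PM UTC on May 5.
Flight 2 in UTC: 7:00 AM − 1:00 = 6:00 AM on May 6.
+12 hours 33 minutes → arrive 6:33 PM UTC on May 6.
Flight 1 lands earlier by 22 hours 28 minutes.

the first, by 22 hours 28 minutes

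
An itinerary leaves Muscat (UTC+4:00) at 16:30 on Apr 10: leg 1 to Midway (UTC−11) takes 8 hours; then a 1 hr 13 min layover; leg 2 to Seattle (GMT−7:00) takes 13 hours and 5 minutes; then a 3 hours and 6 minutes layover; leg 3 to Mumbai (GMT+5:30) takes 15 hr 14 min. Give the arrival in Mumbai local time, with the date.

10:38 on April 12

Convert departure to UTC: 16:30 − 4:00 = 12:30 UTC on Apr 10.
Add 8 hours leg 1 → 20:30 UTC.
Add 1 hour and 13 minutes layover in Midway → 21:43 UTC.
Add 13 hours and 5 minutes leg 2 → 10:48 UTC (Apr 11).
Add 3 hours and 6 minutes layover in Seattle → 13:54 UTC.
Add 15 hours 14 minutes leg 3 → 05:08 UTC (Apr 12).
Mumbai is UTC+5:30, so local arrival = 05:08 + 5:30 = 10:38 on Apr 12.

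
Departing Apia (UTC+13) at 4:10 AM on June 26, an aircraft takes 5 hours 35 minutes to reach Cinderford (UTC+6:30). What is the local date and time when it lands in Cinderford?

Convert departure to UTC: 4:10 AM − 13:00 = 3:10 PM UTC on Jun 25.
Add 5 hours 35 minutes travel time → 8:45 PM UTC.
Cinderford is UTC+6:30, so local arrival = 8:45 PM + 6:30 = 3:15 AM on Jun 26.

3:15 AM on June 26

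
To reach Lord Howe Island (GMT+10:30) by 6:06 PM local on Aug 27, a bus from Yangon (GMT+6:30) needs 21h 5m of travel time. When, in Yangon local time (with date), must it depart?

5:01 PM on Aug 26

Target arrival in UTC: 6:06 PM − 10:30 = 7:36 AM on Aug 27.
Subtract 21 hours 5 minutes → departure 10:31 AM UTC on Aug 26.
Yangon is UTC+6:30: 10:31 AM + 6:30 = 5:01 PM on Aug 26.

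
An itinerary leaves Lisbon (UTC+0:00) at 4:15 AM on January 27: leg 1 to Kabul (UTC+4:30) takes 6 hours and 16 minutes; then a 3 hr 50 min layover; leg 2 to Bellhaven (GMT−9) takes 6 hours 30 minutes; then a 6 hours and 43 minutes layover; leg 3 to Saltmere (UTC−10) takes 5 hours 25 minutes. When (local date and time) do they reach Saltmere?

Lisbon is at UTC+0, so departure is already 4:15 AM UTC on Jan 27.
Add 6 hours and 16 minutes leg 1 → 10:31 AM UTC.
Add 3 hours 50 minutes layover in Kabul → 2:21 PM UTC.
Add 6 hours 30 minutes leg 2 → 8:51 PM UTC.
Add 6 hours 43 minutes layover in Bellhaven → 3:34 AM UTC (Jan 28).
Add 5 hours 25 minutes leg 3 → 8:59 AM UTC.
Saltmere is UTC−10:00, so local arrival = 8:59 AM − 10:00 = 10:59 PM on Jan 27.

10:59 PM on Jan 27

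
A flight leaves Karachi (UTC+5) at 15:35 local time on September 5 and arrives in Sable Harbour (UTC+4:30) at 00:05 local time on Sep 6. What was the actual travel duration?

9 hours

Departure in UTC: 15:35 − 5:00 = 10:35 on Sep 5.
Arrival in UTC: 00:05 − 4:30 = 19:35 on Sep 5.
Elapsed = 19:35 − 10:35 = 9 hours.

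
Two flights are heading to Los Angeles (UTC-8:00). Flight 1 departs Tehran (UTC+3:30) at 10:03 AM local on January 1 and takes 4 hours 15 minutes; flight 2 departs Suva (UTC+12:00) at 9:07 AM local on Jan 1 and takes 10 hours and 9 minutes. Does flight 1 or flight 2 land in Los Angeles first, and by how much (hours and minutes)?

the second, by 3 hours 32 minutes

Flight 1 in UTC: 10:03 AM − 3:30 = 6:33 AM on Jan 1.
+4 hours 15 minutes → arrive 10:48 AM UTC on Jan 1.
Flight 2 in UTC: 9:07 AM − 12:00 = 9:07 PM on Dec 31.
+10 hours 9 minutes → arrive 7:16 AM UTC on Jan 1.
Flight 2 lands earlier by 3 hours 32 minutes.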